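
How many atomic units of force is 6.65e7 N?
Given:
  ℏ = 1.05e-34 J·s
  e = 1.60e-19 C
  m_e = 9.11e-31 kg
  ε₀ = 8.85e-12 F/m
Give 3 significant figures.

7.99e14

atomic unit of force: F_au = E_h/a₀ = m_e²e⁶/((4πε₀)³ℏ⁴) = 8.33e-8 N.
6.65e7 / 8.33e-8 = 7.99e14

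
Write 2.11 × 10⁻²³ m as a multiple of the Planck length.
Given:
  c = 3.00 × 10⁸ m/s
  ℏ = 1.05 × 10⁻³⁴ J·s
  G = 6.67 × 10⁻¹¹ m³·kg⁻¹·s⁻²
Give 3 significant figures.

Planck length: ℓ_P = √(ℏG/c³) = 1.61 × 10⁻³⁵ m.
2.11 × 10⁻²³ / 1.61 × 10⁻³⁵ = 1.31 × 10¹²

1.31 × 10¹²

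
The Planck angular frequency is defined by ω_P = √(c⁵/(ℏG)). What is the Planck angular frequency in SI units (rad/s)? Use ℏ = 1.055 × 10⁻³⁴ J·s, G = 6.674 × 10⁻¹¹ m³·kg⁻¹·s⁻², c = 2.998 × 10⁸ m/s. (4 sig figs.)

ω_P = √(c⁵/(ℏG))
  = √(3.440 × 10⁸⁶)
  = 1.855 × 10⁴³ rad/s

1.855 × 10⁴³ rad/s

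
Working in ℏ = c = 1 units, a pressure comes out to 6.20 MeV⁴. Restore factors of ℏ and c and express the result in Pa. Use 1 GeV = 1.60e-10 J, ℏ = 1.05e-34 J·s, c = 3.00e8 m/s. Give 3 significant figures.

1.30e26 Pa

Pressure is [E]/[L]³ = [E]⁴/(ℏc)³.
1 GeV⁴ → 1/(ℏc)³ × (1 GeV in J)⁴ = 2.10e37 Pa.
Convert the energy scale: 6.20 MeV⁴ = 6.20e-12 GeV⁴.
Result: 6.20e-12 × 2.10e37 = 1.30e26 Pa.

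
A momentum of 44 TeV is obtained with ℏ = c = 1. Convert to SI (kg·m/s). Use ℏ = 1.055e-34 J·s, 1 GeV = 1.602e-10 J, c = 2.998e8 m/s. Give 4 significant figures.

Momentum is [E]/c; divide by c.
1 GeV → 1/c × (1 GeV in J) = 5.344e-19 kg·m/s.
Convert the energy scale: 44 TeV = 4.40e4 GeV.
Result: 4.40e4 × 5.344e-19 = 2.351e-14 kg·m/s.

2.351e-14 kg·m/s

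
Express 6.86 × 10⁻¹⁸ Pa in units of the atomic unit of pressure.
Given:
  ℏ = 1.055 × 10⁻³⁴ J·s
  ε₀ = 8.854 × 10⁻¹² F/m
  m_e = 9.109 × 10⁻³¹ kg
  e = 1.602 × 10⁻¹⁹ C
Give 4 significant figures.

2.342 × 10⁻³¹

atomic unit of pressure: P_au = E_h/a₀³ = m_e⁴e¹⁰/((4πε₀)⁵ℏ⁸) = 2.929 × 10¹³ Pa.
6.86 × 10⁻¹⁸ / 2.929 × 10¹³ = 2.342 × 10⁻³¹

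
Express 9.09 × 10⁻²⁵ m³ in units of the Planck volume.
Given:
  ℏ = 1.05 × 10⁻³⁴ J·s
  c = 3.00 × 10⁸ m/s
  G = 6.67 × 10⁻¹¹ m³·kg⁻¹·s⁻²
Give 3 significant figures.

2.18 × 10⁸⁰

Planck volume: V_P = (ℏG/c³)^(3/2) = 4.18 × 10⁻¹⁰⁵ m³.
9.09 × 10⁻²⁵ / 4.18 × 10⁻¹⁰⁵ = 2.18 × 10⁸⁰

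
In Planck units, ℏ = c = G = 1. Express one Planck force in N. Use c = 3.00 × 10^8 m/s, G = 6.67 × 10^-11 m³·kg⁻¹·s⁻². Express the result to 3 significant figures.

1.21 × 10^44 N

The unique combination of the constants set to 1 with dimensions of force is F_P = c⁴/G.
  = 8.10 × 10^33 / 6.67 × 10^-11
  = 1.21 × 10^44 N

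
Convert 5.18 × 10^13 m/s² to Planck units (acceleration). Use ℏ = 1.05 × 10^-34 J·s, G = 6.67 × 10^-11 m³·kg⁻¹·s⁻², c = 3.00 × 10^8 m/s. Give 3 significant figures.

9.27 × 10^-39

Planck acceleration: a_P = √(c⁷/(ℏG)) = 5.59 × 10^51 m/s².
5.18 × 10^13 / 5.59 × 10^51 = 9.27 × 10^-39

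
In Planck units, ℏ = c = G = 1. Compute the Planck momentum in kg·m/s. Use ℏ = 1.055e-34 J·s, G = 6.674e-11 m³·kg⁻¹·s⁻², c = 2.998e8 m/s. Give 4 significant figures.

Dimensional analysis gives p_P = √(ℏc³/G).
  = √(42.60)
  = 6.527 kg·m/s

6.527 kg·m/s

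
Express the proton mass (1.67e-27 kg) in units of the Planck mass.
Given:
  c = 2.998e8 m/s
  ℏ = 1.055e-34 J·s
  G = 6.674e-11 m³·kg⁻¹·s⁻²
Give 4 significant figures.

7.671e-20

Planck mass: m_P = √(ℏc/G) = 2.177e-8 kg.
1.67e-27 / 2.177e-8 = 7.671e-20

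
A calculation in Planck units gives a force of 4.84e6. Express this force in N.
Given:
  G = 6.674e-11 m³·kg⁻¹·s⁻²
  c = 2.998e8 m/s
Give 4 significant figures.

One Planck force: F_P = c⁴/G = 1.210e44 N.
4.84e6 × 1.210e44 N = 5.858e50 N

5.858e50 N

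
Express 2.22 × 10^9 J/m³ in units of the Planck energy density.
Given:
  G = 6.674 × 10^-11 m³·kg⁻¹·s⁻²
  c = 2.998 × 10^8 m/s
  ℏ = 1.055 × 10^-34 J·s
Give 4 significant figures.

Planck energy density: u_P = c⁷/(ℏG²) = 4.632 × 10^113 J/m³.
2.22 × 10^9 / 4.632 × 10^113 = 4.792 × 10^-105

4.792 × 10^-105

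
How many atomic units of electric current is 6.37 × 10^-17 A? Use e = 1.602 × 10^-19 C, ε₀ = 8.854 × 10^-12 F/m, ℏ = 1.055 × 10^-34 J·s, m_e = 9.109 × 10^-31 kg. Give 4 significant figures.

9.634 × 10^-15

atomic unit of electric current: I_au = e E_h/ℏ = m_e e⁵/((4πε₀)²ℏ³) = 6.612 × 10^-3 A.
6.37 × 10^-17 / 6.612 × 10^-3 = 9.634 × 10^-15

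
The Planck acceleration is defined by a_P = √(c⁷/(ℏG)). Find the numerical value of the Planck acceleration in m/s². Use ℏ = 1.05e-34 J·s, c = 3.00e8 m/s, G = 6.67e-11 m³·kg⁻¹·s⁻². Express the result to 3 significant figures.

5.59e51 m/s²

a_P = √(c⁷/(ℏG))
  = √(3.12e103)
  = 5.59e51 m/s²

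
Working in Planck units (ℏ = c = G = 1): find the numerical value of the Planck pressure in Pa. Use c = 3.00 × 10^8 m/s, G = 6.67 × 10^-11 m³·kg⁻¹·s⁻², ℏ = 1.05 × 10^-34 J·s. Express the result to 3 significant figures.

4.68 × 10^113 Pa

Dimensional analysis gives p_P = c⁷/(ℏG²).
  = 2.19 × 10^59 / 4.67 × 10^-55
  = 4.68 × 10^113 Pa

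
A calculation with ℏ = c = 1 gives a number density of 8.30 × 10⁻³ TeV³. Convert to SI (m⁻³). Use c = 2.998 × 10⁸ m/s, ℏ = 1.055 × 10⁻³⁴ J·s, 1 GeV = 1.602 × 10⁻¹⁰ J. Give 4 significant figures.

Number density is [L]⁻³ = [E]³/(ℏc)³.
1 GeV³ → 1/(ℏc)³ × (1 GeV in J)³ = 1.299 × 10⁴⁷ m⁻³.
Convert the energy scale: 8.30 × 10⁻³ TeV³ = 8.30 × 10⁶ GeV³.
Result: 8.30 × 10⁶ × 1.299 × 10⁴⁷ = 1.078 × 10⁵⁴ m⁻³.

1.078 × 10⁵⁴ m⁻³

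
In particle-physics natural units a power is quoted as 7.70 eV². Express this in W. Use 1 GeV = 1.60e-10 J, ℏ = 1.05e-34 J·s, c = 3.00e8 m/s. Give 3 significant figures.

Power is [E]/[T] = [E]²/ℏ.
1 GeV² → 1/ℏ × (1 GeV in J)² = 2.44e14 W.
Convert the energy scale: 7.70 eV² = 7.70e-18 GeV².
Result: 7.70e-18 × 2.44e14 = 1.88e-3 W.

1.88e-3 W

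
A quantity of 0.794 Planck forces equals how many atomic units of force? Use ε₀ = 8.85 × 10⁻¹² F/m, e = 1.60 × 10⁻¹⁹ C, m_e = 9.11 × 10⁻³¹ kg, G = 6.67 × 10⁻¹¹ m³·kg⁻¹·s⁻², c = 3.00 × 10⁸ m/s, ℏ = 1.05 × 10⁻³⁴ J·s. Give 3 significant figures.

Planck force: F_P = c⁴/G = 1.21 × 10⁴⁴ N
atomic unit of force: F_au = E_h/a₀ = m_e²e⁶/((4πε₀)³ℏ⁴) = 8.33 × 10⁻⁸ N
0.794 × 1.21 × 10⁴⁴ / 8.33 × 10⁻⁸ = 1.16 × 10⁵¹

1.16 × 10⁵¹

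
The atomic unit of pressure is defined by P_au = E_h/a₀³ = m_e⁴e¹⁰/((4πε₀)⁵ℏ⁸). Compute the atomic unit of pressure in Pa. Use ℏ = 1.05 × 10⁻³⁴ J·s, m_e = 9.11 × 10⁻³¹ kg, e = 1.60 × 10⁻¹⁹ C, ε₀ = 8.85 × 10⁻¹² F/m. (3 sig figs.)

3.01 × 10¹³ Pa

P_au = E_h/a₀³ = m_e⁴e¹⁰/((4πε₀)⁵ℏ⁸)
E_h = 4.38 × 10⁻¹⁸ J
a₀ = 5.26 × 10⁻¹¹ m
E_h/a₀³ = 3.01 × 10¹³ Pa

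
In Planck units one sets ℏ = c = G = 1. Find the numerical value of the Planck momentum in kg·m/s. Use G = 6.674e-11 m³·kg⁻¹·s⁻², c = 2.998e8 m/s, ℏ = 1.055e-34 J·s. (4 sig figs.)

p_P = √(ℏc³/G)
  = √(42.60)
  = 6.527 kg·m/s

6.527 kg·m/s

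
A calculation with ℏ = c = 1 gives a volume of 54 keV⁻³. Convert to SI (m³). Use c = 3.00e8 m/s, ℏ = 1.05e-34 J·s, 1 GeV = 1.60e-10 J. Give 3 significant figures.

Volume is [L]³ = [E]⁻³·(ℏc)³.
1 GeV⁻³ → (ℏc)³ × (1 GeV in J)⁻³ = 7.63e-48 m³.
Convert the energy scale: 54 keV⁻³ = 5.40e19 GeV⁻³.
Result: 5.40e19 × 7.63e-48 = 4.12e-28 m³.

4.12e-28 m³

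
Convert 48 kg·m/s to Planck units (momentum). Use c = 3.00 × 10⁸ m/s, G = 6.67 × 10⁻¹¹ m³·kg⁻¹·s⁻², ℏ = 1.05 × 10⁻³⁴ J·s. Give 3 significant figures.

7.36

Planck momentum: p_P = √(ℏc³/G) = 6.52 kg·m/s.
48 / 6.52 = 7.36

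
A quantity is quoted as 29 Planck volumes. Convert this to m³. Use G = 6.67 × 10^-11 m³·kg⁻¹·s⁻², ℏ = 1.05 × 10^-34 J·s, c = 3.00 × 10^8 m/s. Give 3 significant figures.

1.21 × 10^-103 m³

One Planck volume: V_P = (ℏG/c³)^(3/2) = 4.18 × 10^-105 m³.
29 × 4.18 × 10^-105 m³ = 1.21 × 10^-103 m³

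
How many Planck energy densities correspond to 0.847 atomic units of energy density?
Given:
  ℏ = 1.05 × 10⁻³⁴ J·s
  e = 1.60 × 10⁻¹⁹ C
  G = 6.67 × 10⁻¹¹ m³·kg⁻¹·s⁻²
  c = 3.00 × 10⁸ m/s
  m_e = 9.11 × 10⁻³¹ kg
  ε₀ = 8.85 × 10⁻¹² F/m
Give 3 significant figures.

atomic unit of energy density: u_au = E_h/a₀³ = m_e⁴e¹⁰/((4πε₀)⁵ℏ⁸) = 3.01 × 10¹³ J/m³
Planck energy density: u_P = c⁷/(ℏG²) = 4.68 × 10¹¹³ J/m³
0.847 × 3.01 × 10¹³ / 4.68 × 10¹¹³ = 5.45 × 10⁻¹⁰¹

5.45 × 10⁻¹⁰¹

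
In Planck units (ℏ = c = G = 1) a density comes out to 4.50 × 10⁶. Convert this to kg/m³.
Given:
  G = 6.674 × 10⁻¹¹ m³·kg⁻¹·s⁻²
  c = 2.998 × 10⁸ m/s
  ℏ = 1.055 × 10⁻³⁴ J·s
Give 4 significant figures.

One Planck density: ρ_P = c⁵/(ℏG²) = 5.154 × 10⁹⁶ kg/m³.
4.50 × 10⁶ × 5.154 × 10⁹⁶ kg/m³ = 2.319 × 10¹⁰³ kg/m³

2.319 × 10¹⁰³ kg/m³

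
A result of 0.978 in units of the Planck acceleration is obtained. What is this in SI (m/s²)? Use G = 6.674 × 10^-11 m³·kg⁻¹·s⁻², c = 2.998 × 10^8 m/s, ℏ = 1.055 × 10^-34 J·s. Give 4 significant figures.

5.438 × 10^51 m/s²

One Planck acceleration: a_P = √(c⁷/(ℏG)) = 5.560 × 10^51 m/s².
0.978 × 5.560 × 10^51 m/s² = 5.438 × 10^51 m/s²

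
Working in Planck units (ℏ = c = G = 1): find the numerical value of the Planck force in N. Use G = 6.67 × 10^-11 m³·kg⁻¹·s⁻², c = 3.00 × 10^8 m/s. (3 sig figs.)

The unique combination of the constants set to 1 with dimensions of force is F_P = c⁴/G.
  = 8.10 × 10^33 / 6.67 × 10^-11
  = 1.21 × 10^44 N

1.21 × 10^44 N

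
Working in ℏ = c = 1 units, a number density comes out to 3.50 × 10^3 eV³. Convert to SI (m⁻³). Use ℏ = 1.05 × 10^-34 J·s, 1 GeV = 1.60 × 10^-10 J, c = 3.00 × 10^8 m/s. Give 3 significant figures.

4.59 × 10^23 m⁻³

Number density is [L]⁻³ = [E]³/(ℏc)³.
1 GeV³ → 1/(ℏc)³ × (1 GeV in J)³ = 1.31 × 10^47 m⁻³.
Convert the energy scale: 3.50 × 10^3 eV³ = 3.50 × 10^-24 GeV³.
Result: 3.50 × 10^-24 × 1.31 × 10^47 = 4.59 × 10^23 m⁻³.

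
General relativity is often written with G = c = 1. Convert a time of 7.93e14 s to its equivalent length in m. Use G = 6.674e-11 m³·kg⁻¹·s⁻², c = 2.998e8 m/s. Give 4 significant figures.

2.377e23 m

Time → length via c.
7.93e14 s × (c) = 2.377e23 m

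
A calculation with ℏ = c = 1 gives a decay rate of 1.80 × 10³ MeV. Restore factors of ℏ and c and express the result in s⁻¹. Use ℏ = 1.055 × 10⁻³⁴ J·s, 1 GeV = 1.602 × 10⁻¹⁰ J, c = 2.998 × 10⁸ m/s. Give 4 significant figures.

A rate is [E]/ℏ; divide by ℏ.
1 GeV → 1/ℏ × (1 GeV in J) = 1.518 × 10²⁴ s⁻¹.
Convert the energy scale: 1.80 × 10³ MeV = 1.80 GeV.
Result: 1.80 × 1.518 × 10²⁴ = 2.733 × 10²⁴ s⁻¹.

2.733 × 10²⁴ s⁻¹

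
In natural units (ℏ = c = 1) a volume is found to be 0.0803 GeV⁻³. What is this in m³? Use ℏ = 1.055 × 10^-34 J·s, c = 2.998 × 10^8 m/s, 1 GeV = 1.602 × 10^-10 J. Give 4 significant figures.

6.180 × 10^-49 m³

Volume is [L]³ = [E]⁻³·(ℏc)³.
1 GeV⁻³ → (ℏc)³ × (1 GeV in J)⁻³ = 7.696 × 10^-48 m³.
Result: 0.0803 × 7.696 × 10^-48 = 6.180 × 10^-49 m³.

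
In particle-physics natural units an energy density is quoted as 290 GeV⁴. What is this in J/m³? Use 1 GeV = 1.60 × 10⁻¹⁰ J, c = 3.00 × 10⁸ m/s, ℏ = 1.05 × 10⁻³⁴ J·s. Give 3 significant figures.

6.08 × 10³⁹ J/m³

[E]/[L]³ = [E]⁴/(ℏc)³; restore (ℏc)⁻³.
1 GeV⁴ → 1/(ℏc)³ × (1 GeV in J)⁴ = 2.10 × 10³⁷ J/m³.
Result: 290 × 2.10 × 10³⁷ = 6.08 × 10³⁹ J/m³.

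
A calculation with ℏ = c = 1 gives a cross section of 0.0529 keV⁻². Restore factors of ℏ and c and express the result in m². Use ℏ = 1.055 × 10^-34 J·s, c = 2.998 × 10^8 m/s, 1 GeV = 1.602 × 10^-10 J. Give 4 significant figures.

Area is [L]² = [E]⁻²·(ℏc)²; restore (ℏc)².
1 GeV⁻² → (ℏc)² × (1 GeV in J)⁻² = 3.898 × 10^-32 m².
Convert the energy scale: 0.0529 keV⁻² = 5.29 × 10^10 GeV⁻².
Result: 5.29 × 10^10 × 3.898 × 10^-32 = 2.062 × 10^-21 m².

2.062 × 10^-21 m²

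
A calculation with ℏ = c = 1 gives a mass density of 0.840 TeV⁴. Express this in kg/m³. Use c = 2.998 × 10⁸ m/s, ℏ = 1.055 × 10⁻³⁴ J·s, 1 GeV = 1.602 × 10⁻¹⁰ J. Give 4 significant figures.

1.945 × 10³² kg/m³

Mass density is [E]/(c²[L]³) = [E]⁴/(ℏ³c⁵).
1 GeV⁴ → 1/(ℏ³c⁵) × (1 GeV in J)⁴ = 2.316 × 10²⁰ kg/m³.
Convert the energy scale: 0.840 TeV⁴ = 8.40 × 10¹¹ GeV⁴.
Result: 8.40 × 10¹¹ × 2.316 × 10²⁰ = 1.945 × 10³² kg/m³.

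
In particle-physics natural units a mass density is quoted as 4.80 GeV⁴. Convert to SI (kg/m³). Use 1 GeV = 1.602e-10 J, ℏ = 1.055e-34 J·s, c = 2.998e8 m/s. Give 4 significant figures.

Mass density is [E]/(c²[L]³) = [E]⁴/(ℏ³c⁵).
1 GeV⁴ → 1/(ℏ³c⁵) × (1 GeV in J)⁴ = 2.316e20 kg/m³.
Result: 4.80 × 2.316e20 = 1.112e21 kg/m³.

1.112e21 kg/m³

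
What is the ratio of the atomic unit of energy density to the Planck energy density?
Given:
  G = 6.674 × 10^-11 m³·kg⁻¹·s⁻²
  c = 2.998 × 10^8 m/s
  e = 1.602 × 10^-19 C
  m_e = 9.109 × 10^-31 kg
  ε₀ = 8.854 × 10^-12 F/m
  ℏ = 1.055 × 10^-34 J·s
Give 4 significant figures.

6.323 × 10^-101

atomic unit of energy density: u_au = E_h/a₀³ = m_e⁴e¹⁰/((4πε₀)⁵ℏ⁸) = 2.929 × 10^13 J/m³
Planck energy density: u_P = c⁷/(ℏG²) = 4.632 × 10^113 J/m³
ratio = 2.929 × 10^13 / 4.632 × 10^113 = 6.323 × 10^-101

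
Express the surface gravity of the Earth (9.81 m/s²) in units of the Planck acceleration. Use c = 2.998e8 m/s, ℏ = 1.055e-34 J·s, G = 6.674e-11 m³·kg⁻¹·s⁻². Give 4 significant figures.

Planck acceleration: a_P = √(c⁷/(ℏG)) = 5.560e51 m/s².
9.81 / 5.560e51 = 1.764e-51

1.764e-51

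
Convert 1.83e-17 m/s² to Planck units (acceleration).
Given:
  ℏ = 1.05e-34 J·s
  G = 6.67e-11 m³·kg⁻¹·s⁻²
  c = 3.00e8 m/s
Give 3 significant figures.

3.27e-69

Planck acceleration: a_P = √(c⁷/(ℏG)) = 5.59e51 m/s².
1.83e-17 / 5.59e51 = 3.27e-69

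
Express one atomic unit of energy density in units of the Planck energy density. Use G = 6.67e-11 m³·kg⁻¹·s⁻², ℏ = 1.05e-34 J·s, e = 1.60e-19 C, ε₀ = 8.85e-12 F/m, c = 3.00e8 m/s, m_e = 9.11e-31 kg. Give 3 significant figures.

atomic unit of energy density: u_au = E_h/a₀³ = m_e⁴e¹⁰/((4πε₀)⁵ℏ⁸) = 3.01e13 J/m³
Planck energy density: u_P = c⁷/(ℏG²) = 4.68e113 J/m³
ratio = 3.01e13 / 4.68e113 = 6.44e-101

6.44e-101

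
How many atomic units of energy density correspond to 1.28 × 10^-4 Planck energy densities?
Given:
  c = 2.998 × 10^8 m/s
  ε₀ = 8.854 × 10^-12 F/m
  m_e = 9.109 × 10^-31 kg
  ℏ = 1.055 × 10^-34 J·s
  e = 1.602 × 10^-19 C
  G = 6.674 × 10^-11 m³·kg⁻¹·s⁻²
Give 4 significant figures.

Planck energy density: u_P = c⁷/(ℏG²) = 4.632 × 10^113 J/m³
atomic unit of energy density: u_au = E_h/a₀³ = m_e⁴e¹⁰/((4πε₀)⁵ℏ⁸) = 2.929 × 10^13 J/m³
1.28 × 10^-4 × 4.632 × 10^113 / 2.929 × 10^13 = 2.024 × 10^96

2.024 × 10^96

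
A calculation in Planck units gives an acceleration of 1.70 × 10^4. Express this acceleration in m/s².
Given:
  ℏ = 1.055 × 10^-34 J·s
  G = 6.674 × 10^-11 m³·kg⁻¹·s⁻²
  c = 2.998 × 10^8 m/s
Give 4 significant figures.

9.452 × 10^55 m/s²

One Planck acceleration: a_P = √(c⁷/(ℏG)) = 5.560 × 10^51 m/s².
1.70 × 10^4 × 5.560 × 10^51 m/s² = 9.452 × 10^55 m/s²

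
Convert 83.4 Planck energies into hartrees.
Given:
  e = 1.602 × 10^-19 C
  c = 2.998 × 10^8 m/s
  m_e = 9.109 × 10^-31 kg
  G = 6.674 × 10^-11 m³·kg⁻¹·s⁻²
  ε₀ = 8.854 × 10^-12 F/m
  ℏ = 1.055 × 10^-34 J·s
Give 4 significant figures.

3.748 × 10^28

Planck energy: E_P = √(ℏc⁵/G) = 1.957 × 10^9 J
hartree: E_h = m_e e⁴/(4πε₀ℏ)² = 4.354 × 10^-18 J
83.4 × 1.957 × 10^9 / 4.354 × 10^-18 = 3.748 × 10^28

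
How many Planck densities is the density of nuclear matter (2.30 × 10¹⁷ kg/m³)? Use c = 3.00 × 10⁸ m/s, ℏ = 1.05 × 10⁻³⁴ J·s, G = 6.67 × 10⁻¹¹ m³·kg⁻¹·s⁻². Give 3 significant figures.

4.42 × 10⁻⁸⁰

Planck density: ρ_P = c⁵/(ℏG²) = 5.20 × 10⁹⁶ kg/m³.
2.30 × 10¹⁷ / 5.20 × 10⁹⁶ = 4.42 × 10⁻⁸⁰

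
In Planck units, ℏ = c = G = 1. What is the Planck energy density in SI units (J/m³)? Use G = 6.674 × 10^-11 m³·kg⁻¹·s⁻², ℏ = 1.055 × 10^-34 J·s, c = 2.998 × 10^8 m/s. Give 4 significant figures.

The unique combination of the constants set to 1 with dimensions of energy density is u_P = c⁷/(ℏG²).
  = 2.177 × 10^59 / 4.699 × 10^-55
  = 4.632 × 10^113 J/m³

4.632 × 10^113 J/m³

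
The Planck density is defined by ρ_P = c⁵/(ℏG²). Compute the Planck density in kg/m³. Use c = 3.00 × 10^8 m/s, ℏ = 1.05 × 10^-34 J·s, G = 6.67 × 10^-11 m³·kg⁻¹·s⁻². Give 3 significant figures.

ρ_P = c⁵/(ℏG²)
  = 2.43 × 10^42 / 4.67 × 10^-55
  = 5.20 × 10^96 kg/m³

5.20 × 10^96 kg/m³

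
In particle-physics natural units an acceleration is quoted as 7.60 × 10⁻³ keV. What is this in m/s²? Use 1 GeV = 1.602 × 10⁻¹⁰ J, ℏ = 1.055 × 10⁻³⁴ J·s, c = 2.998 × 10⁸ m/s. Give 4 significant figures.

Acceleration is [L]/[T]² = c·[E]/ℏ.
1 GeV → c/ℏ × (1 GeV in J) = 4.552 × 10³² m/s².
Convert the energy scale: 7.60 × 10⁻³ keV = 7.60 × 10⁻⁹ GeV.
Result: 7.60 × 10⁻⁹ × 4.552 × 10³² = 3.460 × 10²⁴ m/s².

3.460 × 10²⁴ m/s²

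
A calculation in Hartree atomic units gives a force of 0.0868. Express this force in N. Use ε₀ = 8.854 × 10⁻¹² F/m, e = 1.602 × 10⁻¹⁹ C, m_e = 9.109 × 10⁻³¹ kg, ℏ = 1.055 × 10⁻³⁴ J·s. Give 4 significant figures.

7.135 × 10⁻⁹ N

One atomic unit of force: F_au = E_h/a₀ = m_e²e⁶/((4πε₀)³ℏ⁴) = 8.220 × 10⁻⁸ N.
0.0868 × 8.220 × 10⁻⁸ N = 7.135 × 10⁻⁹ N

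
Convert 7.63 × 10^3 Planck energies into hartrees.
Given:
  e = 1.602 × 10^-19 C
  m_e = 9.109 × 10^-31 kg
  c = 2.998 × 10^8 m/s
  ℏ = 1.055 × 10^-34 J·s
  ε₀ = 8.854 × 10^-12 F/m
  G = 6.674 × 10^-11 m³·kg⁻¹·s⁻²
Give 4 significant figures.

Planck energy: E_P = √(ℏc⁵/G) = 1.957 × 10^9 J
hartree: E_h = m_e e⁴/(4πε₀ℏ)² = 4.354 × 10^-18 J
7.63 × 10^3 × 1.957 × 10^9 / 4.354 × 10^-18 = 3.429 × 10^30

3.429 × 10^30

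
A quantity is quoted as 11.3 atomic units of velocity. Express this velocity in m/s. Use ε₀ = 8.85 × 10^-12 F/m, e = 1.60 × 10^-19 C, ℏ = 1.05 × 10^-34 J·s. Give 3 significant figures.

One atomic unit of velocity: v_au = e²/(4πε₀ℏ) = 2.19 × 10^6 m/s.
11.3 × 2.19 × 10^6 m/s = 2.48 × 10^7 m/s

2.48 × 10^7 m/s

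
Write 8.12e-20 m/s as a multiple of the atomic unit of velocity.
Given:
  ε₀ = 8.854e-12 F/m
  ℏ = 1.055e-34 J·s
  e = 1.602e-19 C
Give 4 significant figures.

3.714e-26

atomic unit of velocity: v_au = e²/(4πε₀ℏ) = 2.186e6 m/s.
8.12e-20 / 2.186e6 = 3.714e-26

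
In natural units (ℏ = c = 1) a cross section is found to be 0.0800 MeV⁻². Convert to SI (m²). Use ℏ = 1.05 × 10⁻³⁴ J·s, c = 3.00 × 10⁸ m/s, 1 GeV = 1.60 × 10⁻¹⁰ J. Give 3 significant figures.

3.10 × 10⁻²⁷ m²

Area is [L]² = [E]⁻²·(ℏc)²; restore (ℏc)².
1 GeV⁻² → (ℏc)² × (1 GeV in J)⁻² = 3.88 × 10⁻³² m².
Convert the energy scale: 0.0800 MeV⁻² = 8.00 × 10⁴ GeV⁻².
Result: 8.00 × 10⁴ × 3.88 × 10⁻³² = 3.10 × 10⁻²⁷ m².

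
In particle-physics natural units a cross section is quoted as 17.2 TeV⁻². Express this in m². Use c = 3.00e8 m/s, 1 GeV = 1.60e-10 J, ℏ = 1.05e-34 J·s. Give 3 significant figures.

Area is [L]² = [E]⁻²·(ℏc)²; restore (ℏc)².
1 GeV⁻² → (ℏc)² × (1 GeV in J)⁻² = 3.88e-32 m².
Convert the energy scale: 17.2 TeV⁻² = 1.72e-5 GeV⁻².
Result: 1.72e-5 × 3.88e-32 = 6.67e-37 m².

6.67e-37 m²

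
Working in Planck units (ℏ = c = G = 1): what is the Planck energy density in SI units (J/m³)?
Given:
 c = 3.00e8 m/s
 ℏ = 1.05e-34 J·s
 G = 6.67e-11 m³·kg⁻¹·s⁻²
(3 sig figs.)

4.68e113 J/m³

Dimensional analysis gives u_P = c⁷/(ℏG²).
  = 2.19e59 / 4.67e-55
  = 4.68e113 J/m³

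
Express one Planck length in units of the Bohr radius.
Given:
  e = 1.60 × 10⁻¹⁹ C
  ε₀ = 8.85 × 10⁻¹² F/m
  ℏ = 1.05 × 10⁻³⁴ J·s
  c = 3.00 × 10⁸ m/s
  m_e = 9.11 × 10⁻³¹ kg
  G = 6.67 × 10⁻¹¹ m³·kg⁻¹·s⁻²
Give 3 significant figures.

Planck length: ℓ_P = √(ℏG/c³) = 1.61 × 10⁻³⁵ m
Bohr radius: a₀ = 4πε₀ℏ²/(m_e e²) = 5.26 × 10⁻¹¹ m
ratio = 1.61 × 10⁻³⁵ / 5.26 × 10⁻¹¹ = 3.06 × 10⁻²⁵

3.06 × 10⁻²⁵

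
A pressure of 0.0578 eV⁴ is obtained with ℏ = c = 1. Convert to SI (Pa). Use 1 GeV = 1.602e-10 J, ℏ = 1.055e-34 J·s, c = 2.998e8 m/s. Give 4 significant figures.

Pressure is [E]/[L]³ = [E]⁴/(ℏc)³.
1 GeV⁴ → 1/(ℏc)³ × (1 GeV in J)⁴ = 2.082e37 Pa.
Convert the energy scale: 0.0578 eV⁴ = 5.78e-38 GeV⁴.
Result: 5.78e-38 × 2.082e37 = 1.203 Pa.

1.203 Pa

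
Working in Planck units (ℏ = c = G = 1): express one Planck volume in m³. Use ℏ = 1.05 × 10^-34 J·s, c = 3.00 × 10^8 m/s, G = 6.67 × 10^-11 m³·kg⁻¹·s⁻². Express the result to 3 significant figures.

Dimensional analysis gives V_P = (ℏG/c³)^(3/2).
  = √(1.75 × 10^-209)
  = 4.18 × 10^-105 m³

4.18 × 10^-105 m³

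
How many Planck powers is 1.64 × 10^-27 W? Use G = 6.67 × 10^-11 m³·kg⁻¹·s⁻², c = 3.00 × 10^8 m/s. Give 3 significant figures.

Planck power: P_P = c⁵/G = 3.64 × 10^52 W.
1.64 × 10^-27 / 3.64 × 10^52 = 4.50 × 10^-80

4.50 × 10^-80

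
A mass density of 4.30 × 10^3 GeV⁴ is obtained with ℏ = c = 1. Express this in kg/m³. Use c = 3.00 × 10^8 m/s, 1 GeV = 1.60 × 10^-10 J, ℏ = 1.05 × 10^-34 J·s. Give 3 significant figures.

1.00 × 10^24 kg/m³

Mass density is [E]/(c²[L]³) = [E]⁴/(ℏ³c⁵).
1 GeV⁴ → 1/(ℏ³c⁵) × (1 GeV in J)⁴ = 2.33 × 10^20 kg/m³.
Result: 4.30 × 10^3 × 2.33 × 10^20 = 1.00 × 10^24 kg/m³.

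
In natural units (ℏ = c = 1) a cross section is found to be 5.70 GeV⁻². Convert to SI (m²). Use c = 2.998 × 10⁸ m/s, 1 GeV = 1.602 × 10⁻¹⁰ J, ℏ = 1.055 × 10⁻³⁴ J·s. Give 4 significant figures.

Area is [L]² = [E]⁻²·(ℏc)²; restore (ℏc)².
1 GeV⁻² → (ℏc)² × (1 GeV in J)⁻² = 3.898 × 10⁻³² m².
Result: 5.70 × 3.898 × 10⁻³² = 2.222 × 10⁻³¹ m².

2.222 × 10⁻³¹ m²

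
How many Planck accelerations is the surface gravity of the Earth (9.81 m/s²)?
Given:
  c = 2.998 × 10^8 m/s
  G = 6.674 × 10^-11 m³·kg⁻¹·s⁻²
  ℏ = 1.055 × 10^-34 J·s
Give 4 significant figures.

Planck acceleration: a_P = √(c⁷/(ℏG)) = 5.560 × 10^51 m/s².
9.81 / 5.560 × 10^51 = 1.764 × 10^-51

1.764 × 10^-51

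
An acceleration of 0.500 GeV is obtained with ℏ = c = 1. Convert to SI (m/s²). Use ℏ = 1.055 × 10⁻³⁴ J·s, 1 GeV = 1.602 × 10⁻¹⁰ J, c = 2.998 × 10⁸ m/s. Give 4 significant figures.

Acceleration is [L]/[T]² = c·[E]/ℏ.
1 GeV → c/ℏ × (1 GeV in J) = 4.552 × 10³² m/s².
Result: 0.500 × 4.552 × 10³² = 2.276 × 10³² m/s².

2.276 × 10³² m/s²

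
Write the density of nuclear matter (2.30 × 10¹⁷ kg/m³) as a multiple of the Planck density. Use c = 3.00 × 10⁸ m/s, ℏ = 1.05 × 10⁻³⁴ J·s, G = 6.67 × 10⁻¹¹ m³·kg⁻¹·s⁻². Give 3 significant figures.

4.42 × 10⁻⁸⁰

Planck density: ρ_P = c⁵/(ℏG²) = 5.20 × 10⁹⁶ kg/m³.
2.30 × 10¹⁷ / 5.20 × 10⁹⁶ = 4.42 × 10⁻⁸⁰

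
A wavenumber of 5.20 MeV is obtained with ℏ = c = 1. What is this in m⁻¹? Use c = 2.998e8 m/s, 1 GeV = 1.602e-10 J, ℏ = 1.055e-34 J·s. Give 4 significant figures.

Inverse length is [E]/(ℏc).
1 GeV → 1/(ℏc) × (1 GeV in J) = 5.065e15 m⁻¹.
Convert the energy scale: 5.20 MeV = 5.20e-3 GeV.
Result: 5.20e-3 × 5.065e15 = 2.634e13 m⁻¹.

2.634e13 m⁻¹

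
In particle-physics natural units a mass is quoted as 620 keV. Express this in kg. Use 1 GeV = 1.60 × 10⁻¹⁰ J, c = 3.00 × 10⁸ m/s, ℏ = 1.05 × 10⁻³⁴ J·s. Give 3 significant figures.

Mass is [E]/c²; divide by c².
1 GeV → 1/c² × (1 GeV in J) = 1.78 × 10⁻²⁷ kg.
Convert the energy scale: 620 keV = 6.20 × 10⁻⁴ GeV.
Result: 6.20 × 10⁻⁴ × 1.78 × 10⁻²⁷ = 1.10 × 10⁻³⁰ kg.

1.10 × 10⁻³⁰ kg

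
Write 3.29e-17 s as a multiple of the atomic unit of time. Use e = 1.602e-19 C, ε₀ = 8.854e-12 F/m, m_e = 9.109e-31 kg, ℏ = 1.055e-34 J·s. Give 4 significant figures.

atomic unit of time: τ_au = (4πε₀)²ℏ³/(m_e e⁴) = 2.423e-17 s.
3.29e-17 / 2.423e-17 = 1.358

1.358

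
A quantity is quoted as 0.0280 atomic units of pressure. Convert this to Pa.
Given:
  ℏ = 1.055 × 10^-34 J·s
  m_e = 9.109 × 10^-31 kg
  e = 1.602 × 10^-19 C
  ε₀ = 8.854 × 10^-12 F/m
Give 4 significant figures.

8.202 × 10^11 Pa

One atomic unit of pressure: P_au = E_h/a₀³ = m_e⁴e¹⁰/((4πε₀)⁵ℏ⁸) = 2.929 × 10^13 Pa.
0.0280 × 2.929 × 10^13 Pa = 8.202 × 10^11 Pa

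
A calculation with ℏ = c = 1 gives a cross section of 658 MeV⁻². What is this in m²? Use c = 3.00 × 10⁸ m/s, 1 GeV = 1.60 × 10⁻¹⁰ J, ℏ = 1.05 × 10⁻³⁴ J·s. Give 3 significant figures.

Area is [L]² = [E]⁻²·(ℏc)²; restore (ℏc)².
1 GeV⁻² → (ℏc)² × (1 GeV in J)⁻² = 3.88 × 10⁻³² m².
Convert the energy scale: 658 MeV⁻² = 6.58 × 10⁸ GeV⁻².
Result: 6.58 × 10⁸ × 3.88 × 10⁻³² = 2.55 × 10⁻²³ m².

2.55 × 10⁻²³ m²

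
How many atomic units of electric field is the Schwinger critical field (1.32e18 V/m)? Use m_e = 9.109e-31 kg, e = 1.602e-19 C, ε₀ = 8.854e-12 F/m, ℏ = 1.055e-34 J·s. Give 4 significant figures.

atomic unit of electric field: E_au = E_h/(e a₀) = m_e²e⁵/((4πε₀)³ℏ⁴) = 5.131e11 V/m.
1.32e18 / 5.131e11 = 2.573e6

2.573e6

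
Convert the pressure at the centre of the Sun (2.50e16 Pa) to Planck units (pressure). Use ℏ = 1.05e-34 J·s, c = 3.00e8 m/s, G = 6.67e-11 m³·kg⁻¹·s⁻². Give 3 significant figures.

5.34e-98

Planck pressure: p_P = c⁷/(ℏG²) = 4.68e113 Pa.
2.50e16 / 4.68e113 = 5.34e-98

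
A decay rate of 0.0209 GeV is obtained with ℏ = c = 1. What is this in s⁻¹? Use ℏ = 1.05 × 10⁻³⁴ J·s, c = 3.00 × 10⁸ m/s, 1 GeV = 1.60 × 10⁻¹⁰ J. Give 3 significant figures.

3.18 × 10²² s⁻¹

A rate is [E]/ℏ; divide by ℏ.
1 GeV → 1/ℏ × (1 GeV in J) = 1.52 × 10²⁴ s⁻¹.
Result: 0.0209 × 1.52 × 10²⁴ = 3.18 × 10²² s⁻¹.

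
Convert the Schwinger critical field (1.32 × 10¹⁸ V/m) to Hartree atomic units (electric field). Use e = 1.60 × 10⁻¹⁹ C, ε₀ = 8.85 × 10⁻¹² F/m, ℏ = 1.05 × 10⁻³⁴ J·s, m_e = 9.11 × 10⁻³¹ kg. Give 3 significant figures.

atomic unit of electric field: E_au = E_h/(e a₀) = m_e²e⁵/((4πε₀)³ℏ⁴) = 5.20 × 10¹¹ V/m.
1.32 × 10¹⁸ / 5.20 × 10¹¹ = 2.54 × 10⁶

2.54 × 10⁶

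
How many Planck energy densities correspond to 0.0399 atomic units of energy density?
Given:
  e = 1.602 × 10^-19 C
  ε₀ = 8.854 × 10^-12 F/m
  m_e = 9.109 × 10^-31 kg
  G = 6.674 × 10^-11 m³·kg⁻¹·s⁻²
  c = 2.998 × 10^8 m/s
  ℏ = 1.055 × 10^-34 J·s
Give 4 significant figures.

atomic unit of energy density: u_au = E_h/a₀³ = m_e⁴e¹⁰/((4πε₀)⁵ℏ⁸) = 2.929 × 10^13 J/m³
Planck energy density: u_P = c⁷/(ℏG²) = 4.632 × 10^113 J/m³
0.0399 × 2.929 × 10^13 / 4.632 × 10^113 = 2.523 × 10^-102

2.523 × 10^-102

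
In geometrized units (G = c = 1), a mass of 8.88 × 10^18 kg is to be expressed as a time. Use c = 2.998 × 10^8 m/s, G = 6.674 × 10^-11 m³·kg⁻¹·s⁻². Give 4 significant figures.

Mass → time via G/c³.
8.88 × 10^18 kg × (G/c³) = 2.199 × 10^-17 s

2.199 × 10^-17 s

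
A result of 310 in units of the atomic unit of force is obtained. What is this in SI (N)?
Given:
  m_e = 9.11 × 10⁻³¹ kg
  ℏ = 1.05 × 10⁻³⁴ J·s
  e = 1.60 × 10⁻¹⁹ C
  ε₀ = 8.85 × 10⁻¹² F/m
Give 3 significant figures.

One atomic unit of force: F_au = E_h/a₀ = m_e²e⁶/((4πε₀)³ℏ⁴) = 8.33 × 10⁻⁸ N.
310 × 8.33 × 10⁻⁸ N = 2.58 × 10⁻⁵ N

2.58 × 10⁻⁵ N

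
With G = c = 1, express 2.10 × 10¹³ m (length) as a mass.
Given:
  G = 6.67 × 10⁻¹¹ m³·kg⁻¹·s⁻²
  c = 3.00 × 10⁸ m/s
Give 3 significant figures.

Length → mass via c²/G.
2.10 × 10¹³ m × (c²/G) = 2.83 × 10⁴⁰ kg

2.83 × 10⁴⁰ kg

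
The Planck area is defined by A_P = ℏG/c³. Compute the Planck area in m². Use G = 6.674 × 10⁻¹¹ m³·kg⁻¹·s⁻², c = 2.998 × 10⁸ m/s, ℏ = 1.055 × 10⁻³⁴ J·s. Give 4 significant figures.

A_P = ℏG/c³
  = 7.041 × 10⁻⁴⁵ / 2.695 × 10²⁵
  = 2.613 × 10⁻⁷⁰ m²

2.613 × 10⁻⁷⁰ m²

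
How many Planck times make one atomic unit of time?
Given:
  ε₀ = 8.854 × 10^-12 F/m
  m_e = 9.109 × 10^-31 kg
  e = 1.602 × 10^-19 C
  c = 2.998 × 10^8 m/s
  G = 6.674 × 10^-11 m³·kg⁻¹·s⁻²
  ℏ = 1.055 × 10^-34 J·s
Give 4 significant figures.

4.494 × 10^26

atomic unit of time: τ_au = (4πε₀)²ℏ³/(m_e e⁴) = 2.423 × 10^-17 s
Planck time: t_P = √(ℏG/c⁵) = 5.392 × 10^-44 s
ratio = 2.423 × 10^-17 / 5.392 × 10^-44 = 4.494 × 10^26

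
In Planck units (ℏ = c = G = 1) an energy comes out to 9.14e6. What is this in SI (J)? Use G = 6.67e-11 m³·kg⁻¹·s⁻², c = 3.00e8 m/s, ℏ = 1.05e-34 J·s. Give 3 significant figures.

One Planck energy: E_P = √(ℏc⁵/G) = 1.96e9 J.
9.14e6 × 1.96e9 J = 1.79e16 J

1.79e16 J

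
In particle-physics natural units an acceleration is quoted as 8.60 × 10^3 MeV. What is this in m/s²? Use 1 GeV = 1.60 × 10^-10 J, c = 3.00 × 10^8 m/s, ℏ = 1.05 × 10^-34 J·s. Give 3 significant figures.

Acceleration is [L]/[T]² = c·[E]/ℏ.
1 GeV → c/ℏ × (1 GeV in J) = 4.57 × 10^32 m/s².
Convert the energy scale: 8.60 × 10^3 MeV = 8.60 GeV.
Result: 8.60 × 4.57 × 10^32 = 3.93 × 10^33 m/s².

3.93 × 10^33 m/s²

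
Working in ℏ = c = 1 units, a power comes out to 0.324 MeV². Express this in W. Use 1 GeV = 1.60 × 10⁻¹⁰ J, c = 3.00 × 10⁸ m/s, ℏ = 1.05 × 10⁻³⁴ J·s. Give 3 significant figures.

7.90 × 10⁷ W

Power is [E]/[T] = [E]²/ℏ.
1 GeV² → 1/ℏ × (1 GeV in J)² = 2.44 × 10¹⁴ W.
Convert the energy scale: 0.324 MeV² = 3.24 × 10⁻⁷ GeV².
Result: 3.24 × 10⁻⁷ × 2.44 × 10¹⁴ = 7.90 × 10⁷ W.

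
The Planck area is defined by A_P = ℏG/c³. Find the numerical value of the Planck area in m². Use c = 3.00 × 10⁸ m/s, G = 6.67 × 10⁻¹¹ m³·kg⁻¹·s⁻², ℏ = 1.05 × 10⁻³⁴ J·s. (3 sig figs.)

A_P = ℏG/c³
  = 7.00 × 10⁻⁴⁵ / 2.70 × 10²⁵
  = 2.59 × 10⁻⁷⁰ m²

2.59 × 10⁻⁷⁰ m²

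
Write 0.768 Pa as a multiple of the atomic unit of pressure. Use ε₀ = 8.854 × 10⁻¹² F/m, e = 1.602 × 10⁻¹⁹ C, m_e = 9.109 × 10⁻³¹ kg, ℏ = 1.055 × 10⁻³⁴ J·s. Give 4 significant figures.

atomic unit of pressure: P_au = E_h/a₀³ = m_e⁴e¹⁰/((4πε₀)⁵ℏ⁸) = 2.929 × 10¹³ Pa.
0.768 / 2.929 × 10¹³ = 2.622 × 10⁻¹⁴

2.622 × 10⁻¹⁴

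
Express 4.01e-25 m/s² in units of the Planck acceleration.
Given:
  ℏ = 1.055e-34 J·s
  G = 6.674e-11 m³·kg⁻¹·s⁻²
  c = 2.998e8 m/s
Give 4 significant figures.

Planck acceleration: a_P = √(c⁷/(ℏG)) = 5.560e51 m/s².
4.01e-25 / 5.560e51 = 7.212e-77

7.212e-77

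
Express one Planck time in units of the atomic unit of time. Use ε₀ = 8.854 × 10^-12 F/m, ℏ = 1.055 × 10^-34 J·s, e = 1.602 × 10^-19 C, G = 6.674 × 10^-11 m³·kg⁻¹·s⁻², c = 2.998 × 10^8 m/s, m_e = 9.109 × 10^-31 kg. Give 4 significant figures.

2.225 × 10^-27

Planck time: t_P = √(ℏG/c⁵) = 5.392 × 10^-44 s
atomic unit of time: τ_au = (4πε₀)²ℏ³/(m_e e⁴) = 2.423 × 10^-17 s
ratio = 5.392 × 10^-44 / 2.423 × 10^-17 = 2.225 × 10^-27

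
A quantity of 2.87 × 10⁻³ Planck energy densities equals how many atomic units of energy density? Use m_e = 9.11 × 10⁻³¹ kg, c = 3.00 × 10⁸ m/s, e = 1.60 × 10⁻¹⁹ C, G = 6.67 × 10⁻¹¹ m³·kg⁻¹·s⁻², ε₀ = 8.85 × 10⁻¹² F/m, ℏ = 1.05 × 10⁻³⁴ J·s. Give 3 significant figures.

4.46 × 10⁹⁷

Planck energy density: u_P = c⁷/(ℏG²) = 4.68 × 10¹¹³ J/m³
atomic unit of energy density: u_au = E_h/a₀³ = m_e⁴e¹⁰/((4πε₀)⁵ℏ⁸) = 3.01 × 10¹³ J/m³
2.87 × 10⁻³ × 4.68 × 10¹¹³ / 3.01 × 10¹³ = 4.46 × 10⁹⁷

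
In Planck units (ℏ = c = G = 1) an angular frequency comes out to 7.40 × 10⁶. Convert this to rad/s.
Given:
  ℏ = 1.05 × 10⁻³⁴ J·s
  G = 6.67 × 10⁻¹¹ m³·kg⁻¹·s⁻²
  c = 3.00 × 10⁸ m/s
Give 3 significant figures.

1.38 × 10⁵⁰ rad/s

One Planck angular frequency: ω_P = √(c⁵/(ℏG)) = 1.86 × 10⁴³ rad/s.
7.40 × 10⁶ × 1.86 × 10⁴³ rad/s = 1.38 × 10⁵⁰ rad/s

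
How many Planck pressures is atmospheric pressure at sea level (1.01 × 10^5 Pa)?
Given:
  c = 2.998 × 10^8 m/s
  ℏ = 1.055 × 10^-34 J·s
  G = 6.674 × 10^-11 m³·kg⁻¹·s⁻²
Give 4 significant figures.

Planck pressure: p_P = c⁷/(ℏG²) = 4.632 × 10^113 Pa.
1.01 × 10^5 / 4.632 × 10^113 = 2.180 × 10^-109

2.180 × 10^-109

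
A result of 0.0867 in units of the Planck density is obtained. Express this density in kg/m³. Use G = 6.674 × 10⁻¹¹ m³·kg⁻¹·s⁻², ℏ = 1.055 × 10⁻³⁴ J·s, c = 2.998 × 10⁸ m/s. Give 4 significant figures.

4.468 × 10⁹⁵ kg/m³

One Planck density: ρ_P = c⁵/(ℏG²) = 5.154 × 10⁹⁶ kg/m³.
0.0867 × 5.154 × 10⁹⁶ kg/m³ = 4.468 × 10⁹⁵ kg/m³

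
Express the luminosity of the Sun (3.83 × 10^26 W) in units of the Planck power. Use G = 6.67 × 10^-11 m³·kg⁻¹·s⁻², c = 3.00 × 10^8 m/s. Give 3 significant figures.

1.05 × 10^-26

Planck power: P_P = c⁵/G = 3.64 × 10^52 W.
3.83 × 10^26 / 3.64 × 10^52 = 1.05 × 10^-26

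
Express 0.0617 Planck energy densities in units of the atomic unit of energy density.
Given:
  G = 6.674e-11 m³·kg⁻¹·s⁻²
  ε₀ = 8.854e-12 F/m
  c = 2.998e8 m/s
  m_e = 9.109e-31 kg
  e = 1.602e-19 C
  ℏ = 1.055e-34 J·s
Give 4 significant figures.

Planck energy density: u_P = c⁷/(ℏG²) = 4.632e113 J/m³
atomic unit of energy density: u_au = E_h/a₀³ = m_e⁴e¹⁰/((4πε₀)⁵ℏ⁸) = 2.929e13 J/m³
0.0617 × 4.632e113 / 2.929e13 = 9.758e98

9.758e98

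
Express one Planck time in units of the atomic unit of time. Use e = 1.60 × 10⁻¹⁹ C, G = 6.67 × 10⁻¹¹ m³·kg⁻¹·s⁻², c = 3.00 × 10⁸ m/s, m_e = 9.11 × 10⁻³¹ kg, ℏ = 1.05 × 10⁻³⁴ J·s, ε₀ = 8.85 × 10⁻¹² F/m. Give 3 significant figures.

2.24 × 10⁻²⁷

Planck time: t_P = √(ℏG/c⁵) = 5.37 × 10⁻⁴⁴ s
atomic unit of time: τ_au = (4πε₀)²ℏ³/(m_e e⁴) = 2.40 × 10⁻¹⁷ s
ratio = 5.37 × 10⁻⁴⁴ / 2.40 × 10⁻¹⁷ = 2.24 × 10⁻²⁷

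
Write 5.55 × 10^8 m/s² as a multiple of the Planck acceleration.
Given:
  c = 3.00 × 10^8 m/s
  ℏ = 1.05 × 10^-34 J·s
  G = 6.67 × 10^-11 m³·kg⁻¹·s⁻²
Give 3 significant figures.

Planck acceleration: a_P = √(c⁷/(ℏG)) = 5.59 × 10^51 m/s².
5.55 × 10^8 / 5.59 × 10^51 = 9.93 × 10^-44

9.93 × 10^-44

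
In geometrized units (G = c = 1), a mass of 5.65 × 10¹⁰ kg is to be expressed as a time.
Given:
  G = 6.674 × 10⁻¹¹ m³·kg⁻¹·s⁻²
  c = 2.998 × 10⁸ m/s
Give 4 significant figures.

Mass → time via G/c³.
5.65 × 10¹⁰ kg × (G/c³) = 1.399 × 10⁻²⁵ s

1.399 × 10⁻²⁵ s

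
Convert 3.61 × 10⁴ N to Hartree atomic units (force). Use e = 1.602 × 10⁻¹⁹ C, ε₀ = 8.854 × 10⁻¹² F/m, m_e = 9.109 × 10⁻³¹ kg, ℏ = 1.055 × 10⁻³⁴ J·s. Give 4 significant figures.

4.392 × 10¹¹

atomic unit of force: F_au = E_h/a₀ = m_e²e⁶/((4πε₀)³ℏ⁴) = 8.220 × 10⁻⁸ N.
3.61 × 10⁴ / 8.220 × 10⁻⁸ = 4.392 × 10¹¹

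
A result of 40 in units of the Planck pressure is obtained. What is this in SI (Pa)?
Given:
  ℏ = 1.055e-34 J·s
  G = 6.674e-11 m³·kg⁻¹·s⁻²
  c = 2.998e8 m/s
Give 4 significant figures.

One Planck pressure: p_P = c⁷/(ℏG²) = 4.632e113 Pa.
40 × 4.632e113 Pa = 1.853e115 Pa

1.853e115 Pa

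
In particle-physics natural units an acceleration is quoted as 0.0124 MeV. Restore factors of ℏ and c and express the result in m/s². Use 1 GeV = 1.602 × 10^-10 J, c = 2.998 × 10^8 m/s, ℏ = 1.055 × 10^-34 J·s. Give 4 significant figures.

Acceleration is [L]/[T]² = c·[E]/ℏ.
1 GeV → c/ℏ × (1 GeV in J) = 4.552 × 10^32 m/s².
Convert the energy scale: 0.0124 MeV = 1.24 × 10^-5 GeV.
Result: 1.24 × 10^-5 × 4.552 × 10^32 = 5.645 × 10^27 m/s².

5.645 × 10^27 m/s²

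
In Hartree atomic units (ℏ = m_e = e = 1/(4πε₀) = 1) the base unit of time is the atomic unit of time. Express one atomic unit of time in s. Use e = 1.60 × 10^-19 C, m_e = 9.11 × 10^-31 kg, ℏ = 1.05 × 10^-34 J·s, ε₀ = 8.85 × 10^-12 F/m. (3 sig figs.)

τ_au = (4πε₀)²ℏ³/(m_e e⁴)
E_h = 4.38 × 10^-18 J
ℏ/E_h = 2.40 × 10^-17 s

2.40 × 10^-17 s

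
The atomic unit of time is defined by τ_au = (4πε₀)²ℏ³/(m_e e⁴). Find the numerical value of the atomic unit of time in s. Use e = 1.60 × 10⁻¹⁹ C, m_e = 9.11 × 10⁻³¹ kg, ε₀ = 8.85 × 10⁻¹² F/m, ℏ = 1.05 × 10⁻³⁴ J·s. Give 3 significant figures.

τ_au = (4πε₀)²ℏ³/(m_e e⁴)
E_h = 4.38 × 10⁻¹⁸ J
ℏ/E_h = 2.40 × 10⁻¹⁷ s

2.40 × 10⁻¹⁷ s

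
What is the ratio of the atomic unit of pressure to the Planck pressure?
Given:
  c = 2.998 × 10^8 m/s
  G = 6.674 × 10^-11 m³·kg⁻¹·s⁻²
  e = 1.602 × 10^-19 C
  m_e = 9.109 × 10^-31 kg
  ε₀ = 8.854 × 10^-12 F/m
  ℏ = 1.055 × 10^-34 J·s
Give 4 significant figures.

6.323 × 10^-101

atomic unit of pressure: P_au = E_h/a₀³ = m_e⁴e¹⁰/((4πε₀)⁵ℏ⁸) = 2.929 × 10^13 Pa
Planck pressure: p_P = c⁷/(ℏG²) = 4.632 × 10^113 Pa
ratio = 2.929 × 10^13 / 4.632 × 10^113 = 6.323 × 10^-101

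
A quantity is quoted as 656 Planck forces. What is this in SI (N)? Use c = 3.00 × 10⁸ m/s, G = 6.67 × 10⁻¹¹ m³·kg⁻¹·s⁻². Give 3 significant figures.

7.97 × 10⁴⁶ N

One Planck force: F_P = c⁴/G = 1.21 × 10⁴⁴ N.
656 × 1.21 × 10⁴⁴ N = 7.97 × 10⁴⁶ N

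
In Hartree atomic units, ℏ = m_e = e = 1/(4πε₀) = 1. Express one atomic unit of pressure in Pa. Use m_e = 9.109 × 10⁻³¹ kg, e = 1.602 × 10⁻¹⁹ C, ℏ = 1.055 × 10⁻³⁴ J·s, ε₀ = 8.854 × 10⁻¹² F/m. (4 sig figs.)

Dimensional analysis gives P_au = E_h/a₀³ = m_e⁴e¹⁰/((4πε₀)⁵ℏ⁸).
E_h = 4.354 × 10⁻¹⁸ J
a₀ = 5.297 × 10⁻¹¹ m
E_h/a₀³ = 2.929 × 10¹³ Pa

2.929 × 10¹³ Pa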